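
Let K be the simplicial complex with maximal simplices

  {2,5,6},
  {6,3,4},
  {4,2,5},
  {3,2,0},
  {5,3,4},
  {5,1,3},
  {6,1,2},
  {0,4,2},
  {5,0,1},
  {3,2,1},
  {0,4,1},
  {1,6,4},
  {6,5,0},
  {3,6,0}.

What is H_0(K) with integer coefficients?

H_0 ≅ Z.

Fix the vertex order 0 < 1 < 2 < 3 < 4 < 5 < 6 and write every simplex with vertices in increasing order. Then dim K = 2 and the simplices of K are:

  0-simplices (7): [0], [1], [2], [3], [4], [5], [6]
  1-simplices (21): [0,1], [0,2], [0,3], [0,4], [0,5], [0,6], [1,2], [1,3], [1,4], [1,5], [1,6], [2,3], [2,4], [2,5], [2,6], [3,4], [3,5], [3,6], [4,5], [4,6], [5,6]
  2-simplices (14): [0,1,4], [0,1,5], [0,2,3], [0,2,4], [0,3,6], [0,5,6], [1,2,3], [1,2,6], [1,3,5], [1,4,6], [2,4,5], [2,5,6], [3,4,5], [3,4,6]

so the chain groups are C_0 ≅ Z^7, C_1 ≅ Z^21, C_2 ≅ Z^14.

∂_1: C_1 → C_0 sends each edge [p,q] (with p < q) to q − p.
This gives a 7×21 integer matrix of rank 6; reducing to Smith normal form yields diagonal entries (1,1,1,1,1,1).

The boundary map ∂_2: C_2 → C_1 maps a triangle to the signed sum of its edges. For instance
  ∂[0,5,6] = [5,6] − [0,6] + [0,5],
  ∂[0,2,4] = [2,4] − [0,4] + [0,2].
This gives a 21×14 integer matrix of rank 13; reducing to Smith normal form yields diagonal entries (1,1,1,1,1,1,1,1,1,1,1,1,1).

Reading off H_k = ker ∂_k / im ∂_{k+1}:

  H_0: rank C_0 − rank ∂_1 = 7 − 6 = 1, and the invariant factors of ∂_1 are all 1, so H_0 = Z.

(K is a triangulation of the torus T^2.)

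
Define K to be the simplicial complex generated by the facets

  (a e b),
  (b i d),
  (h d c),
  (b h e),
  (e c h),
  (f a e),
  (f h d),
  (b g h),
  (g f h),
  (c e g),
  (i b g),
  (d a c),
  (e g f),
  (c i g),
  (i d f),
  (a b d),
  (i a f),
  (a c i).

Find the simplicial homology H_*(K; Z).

We work with the vertex ordering a < b < c < d < e < f < g < h < i. The simplices of K, each written with vertices in increasing order, are:

  0-simplices (9): a, b, c, d, e, f, g, h, i
  1-simplices (27): ab, ac, ad, ae, af, ai, bd, be, bg, bh, bi, cd, ce, cg, ch, ci, df, dh, di, ef, eg, eh, fg, fh, fi, gh, gi
  2-simplices (18): abd, abe, acd, aci, aef, afi, bdi, beh, bgh, bgi, cdh, ceg, ceh, cgi, dfh, dfi, efg, fgh

giving chain groups C_0 ≅ Z^9, C_1 ≅ Z^27, C_2 ≅ Z^18.

The boundary map ∂_1: C_1 → C_0 maps an edge to its endpoints' difference, ∂[p,q] = q − p. For instance
  ∂gi = i − g.
As a 9×27 matrix over Z this has rank 8, with invariant factors (1,1,1,1,1,1,1,1).

The boundary map ∂_2: C_2 → C_1 sends each 2-simplex [p,q,r] to [q,r] − [p,r] + [p,q]. For instance
  ∂beh = eh − bh + be,
  ∂bgh = gh − bh + bg.
The 27×18 boundary matrix has rank 18 and Smith normal form diag(1,1,1,1,1,1,1,1,1,1,1,1,1,1,1,1,1,2).

Reading off H_k = ker ∂_k / im ∂_{k+1}:

  H_0: rank C_0 − rank ∂_1 = 9 − 8 = 1, and the invariant factors of ∂_1 are all 1, so H_0 ≅ Z.
  H_1: rank ker ∂_1 − rank ∂_2 = (27 − 8) − 18 = 1, and ∂_2 has invariant factor 2 > 1, so H_1 ≅ Z ⊕ Z/2Z.
  H_2: rank ker ∂_2 − rank ∂_3 = (18 − 18) − 0 = 0, and there is no ∂_3, so H_2 ≅ 0.

(K is a triangulation of the Klein bottle.)

H_0 = Z,  H_1 = Z ⊕ Z/2Z,  H_2 = 0.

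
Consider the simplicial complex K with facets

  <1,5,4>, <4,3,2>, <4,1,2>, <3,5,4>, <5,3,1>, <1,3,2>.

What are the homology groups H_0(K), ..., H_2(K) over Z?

Order the vertices as 1 < 2 < 3 < 4 < 5. Listing each simplex with vertices in this order, K has dimension 2 with simplices:

  0-simplices (5): [1], [2], [3], [4], [5]
  1-simplices (9): [1,2], [1,3], [1,4], [1,5], [2,3], [2,4], [3,4], [3,5], [4,5]
  2-simplices (6): [1,2,3], [1,2,4], [1,3,5], [1,4,5], [2,3,4], [3,4,5]

Hence C_0 ≅ Z^5, C_1 ≅ Z^9, C_2 ≅ Z^6.

∂_1: C_1 → C_0 sends each edge [p,q] (with p < q) to q − p.
The resulting 5×9 matrix has rank 4, and its Smith normal form has invariant factors (1,1,1,1).

∂_2: C_2 → C_1 maps a triangle to the signed sum of its edges. For instance
  ∂[1,2,4] = [2,4] − [1,4] + [1,2],
  ∂[1,3,5] = [3,5] − [1,5] + [1,3].
As a 9×6 matrix over Z this has rank 5, with invariant factors (1,1,1,1,1).

Reading off H_k = ker ∂_k / im ∂_{k+1}:

  H_0: rank C_0 − rank ∂_1 = 5 − 4 = 1, and the invariant factors of ∂_1 are all 1, so H_0 ≅ Z.
  H_1: rank ker ∂_1 − rank ∂_2 = (9 − 4) − 5 = 0, and the invariant factors of ∂_2 are all 1, so H_1 ≅ 0.
  H_2: rank ker ∂_2 − rank ∂_3 = (6 − 5) − 0 = 1, and there is no ∂_3, so H_2 ≅ Z.

H_0 ≅ Z,  H_1 = 0,  H_2 ≅ Z.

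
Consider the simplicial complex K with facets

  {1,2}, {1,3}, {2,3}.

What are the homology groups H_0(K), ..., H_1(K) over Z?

Fix the vertex order 1 < 2 < 3 and write every simplex with vertices in increasing order. Then dim K = 1 and the simplices of K are:

  0-simplices (3): [1], [2], [3]
  1-simplices (3): [1,2], [1,3], [2,3]

Hence C_0 ≅ Z^3, C_1 ≅ Z^3.

Boundary ∂_1: C_1 → C_0 sends each edge [p,q] (with p < q) to q − p. For instance
  ∂[2,3] = [3] − [2].
The 3×3 boundary matrix has rank 2 and Smith normal form diag(1,1).

Computing H_k = (kernel of ∂_k) / (image of ∂_{k+1}):

  H_0: rank C_0 − rank ∂_1 = 3 − 2 = 1, and the invariant factors of ∂_1 are all 1, so H_0 ≅ Z.
  H_1: rank ker ∂_1 − rank ∂_2 = (3 − 2) − 0 = 1, and there is no ∂_2, so H_1 ≅ Z.

As a check, the Euler characteristic is 3 − 3 = 0, which agrees with 1 − 1 = 0.

H_0 ≅ Z,  H_1 ≅ Z.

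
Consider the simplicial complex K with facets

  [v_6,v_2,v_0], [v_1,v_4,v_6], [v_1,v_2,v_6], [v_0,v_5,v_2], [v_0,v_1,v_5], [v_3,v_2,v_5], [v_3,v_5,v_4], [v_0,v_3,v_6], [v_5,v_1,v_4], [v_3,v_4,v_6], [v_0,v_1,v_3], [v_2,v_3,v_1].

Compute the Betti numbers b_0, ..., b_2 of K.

Fix the vertex order v_0 < v_1 < v_2 < v_3 < v_4 < v_5 < v_6 and write every simplex with vertices in increasing order. Then dim K = 2 and the simplices of K are:

  0-simplices (7): [v_0], [v_1], [v_2], [v_3], [v_4], [v_5], [v_6]
  1-simplices (18): (18 of them)
  2-simplices (12): (12 of them)

giving chain groups C_0 ≅ Z^7, C_1 ≅ Z^18, C_2 ≅ Z^12.

∂_1: C_1 → C_0 is given by ∂[p,q] = [q] − [p]. For instance
  ∂[v_3,v_5] = [v_5] − [v_3].
The resulting 7×18 matrix has rank 6, and its Smith normal form has invariant factors (1,1,1,1,1,1).

Boundary ∂_2: C_2 → C_1 sends each 2-simplex [p,q,r] to [q,r] − [p,r] + [p,q]. For instance
  ∂[v_1,v_4,v_5] = [v_4,v_5] − [v_1,v_5] + [v_1,v_4],
  ∂[v_1,v_4,v_6] = [v_4,v_6] − [v_1,v_6] + [v_1,v_4].
As a 18×12 matrix over Z this has rank 12, with invariant factors (1,1,1,1,1,1,1,1,1,1,1,2).

From H_k ≅ ker(∂_k) / im(∂_{k+1}) we obtain:

  H_0: rank C_0 − rank ∂_1 = 7 − 6 = 1, and the invariant factors of ∂_1 are all 1, so H_0 = Z.
  H_1: rank ker ∂_1 − rank ∂_2 = (18 − 6) − 12 = 0, and ∂_2 has invariant factor 2 > 1, so H_1 = Z/2.
  H_2: rank ker ∂_2 − rank ∂_3 = (12 − 12) − 0 = 0, and there is no ∂_3, so H_2 = 0.

(K is a triangulation of the real projective plane RP^2.)

Hence the Betti numbers are b_0 = 1, b_1 = 0, b_2 = 0.

b_0 = 1, b_1 = 0, b_2 = 0.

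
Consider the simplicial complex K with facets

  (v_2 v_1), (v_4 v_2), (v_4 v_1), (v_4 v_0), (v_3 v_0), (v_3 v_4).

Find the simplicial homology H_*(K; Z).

H_0 ≅ Z,  H_1 ≅ Z^2.

K has 5 vertices, 6 edges.
rank ∂_0 = 0, rank ∂_1 = 4 ⇒ b_0 = 5 − 0 − 4 = 1; all invariant factors of ∂_1 are 1 so no torsion. So H_0 = Z.
rank ∂_1 = 4, rank ∂_2 = 0 ⇒ b_1 = 6 − 4 − 0 = 2. So H_1 = Z^2.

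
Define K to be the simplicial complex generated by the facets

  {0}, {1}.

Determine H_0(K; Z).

H_0 = Z^2.

Take the total order 0 < 1 on the vertex set. Then K (dimension 0) consists of the simplices:

  0-simplices (2): [0], [1]

giving chain groups C_0 ≅ Z^2.

Computing H_k = (kernel of ∂_k) / (image of ∂_{k+1}):

  H_0: rank C_0 − rank ∂_1 = 2 − 0 = 2, and there is no ∂_1, so H_0 = Z^2.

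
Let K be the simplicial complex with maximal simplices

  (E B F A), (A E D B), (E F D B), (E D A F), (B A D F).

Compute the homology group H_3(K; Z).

H_3 ≅ Z.

Fix the vertex order A < B < D < E < F and write every simplex with vertices in increasing order. Then dim K = 3 and the simplices of K are:

  0-simplices (5): A, B, D, E, F
  1-simplices (10): AB, AD, AE, AF, BD, BE, BF, DE, DF, EF
  2-simplices (10): ABD, ABE, ABF, ADE, ADF, AEF, BDE, BDF, BEF, DEF
  3-simplices (5): ABDE, ABDF, ABEF, ADEF, BDEF

so the chain groups are C_0 ≅ Z^5, C_1 ≅ Z^10, C_2 ≅ Z^10, C_3 ≅ Z^5.

∂_1: C_1 → C_0 sends each edge [p,q] (with p < q) to q − p. For instance
  ∂EF = F − E.
The 5×10 boundary matrix has rank 4 and Smith normal form diag(1,1,1,1).

The boundary map ∂_2: C_2 → C_1 acts by ∂[p,q,r] = [q,r] − [p,r] + [p,q]. For instance
  ∂ABF = BF − AF + AB,
  ∂ADE = DE − AE + AD.
The resulting 10×10 matrix has rank 6, and its Smith normal form has invariant factors (1,1,1,1,1,1).

The boundary map ∂_3: C_3 → C_2 sends each 3-simplex σ to the alternating sum Σ_i (−1)^i (σ with its i-th vertex removed). For instance
  ∂ABDE = BDE − ADE + ABE − ABD,
  ∂ABEF = BEF − AEF + ABF − ABE.
This gives a 10×5 integer matrix of rank 4; reducing to Smith normal form yields diagonal entries (1,1,1,1).

Computing H_k = (kernel of ∂_k) / (image of ∂_{k+1}):

  H_3: rank ker ∂_3 − rank ∂_4 = (5 − 4) − 0 = 1, and there is no ∂_4, so H_3 ≅ Z.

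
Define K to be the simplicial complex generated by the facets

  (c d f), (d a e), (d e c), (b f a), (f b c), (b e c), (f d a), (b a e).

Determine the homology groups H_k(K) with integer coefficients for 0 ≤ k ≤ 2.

We work with the vertex ordering a < b < c < d < e < f. The simplices of K, each written with vertices in increasing order, are:

  0-simplices (6): a, b, c, d, e, f
  1-simplices (12): ab, ad, ae, af, bc, be, bf, cd, ce, cf, de, df
  2-simplices (8): abe, abf, ade, adf, bce, bcf, cde, cdf

so the chain groups are C_0 ≅ Z^6, C_1 ≅ Z^12, C_2 ≅ Z^8.

The boundary map ∂_1: C_1 → C_0 is given by ∂[p,q] = [q] − [p]. For instance
  ∂bc = c − b.
The resulting 6×12 matrix has rank 5, and its Smith normal form has invariant factors (1,1,1,1,1).

The boundary map ∂_2: C_2 → C_1 acts by ∂[p,q,r] = [q,r] − [p,r] + [p,q]. For instance
  ∂bce = ce − be + bc,
  ∂bcf = cf − bf + bc.
This gives a 12×8 integer matrix of rank 7; reducing to Smith normal form yields diagonal entries (1,1,1,1,1,1,1).

Computing H_k = (kernel of ∂_k) / (image of ∂_{k+1}):

  H_0: rank C_0 − rank ∂_1 = 6 − 5 = 1, and the invariant factors of ∂_1 are all 1, so H_0 ≅ Z.
  H_1: rank ker ∂_1 − rank ∂_2 = (12 − 5) − 7 = 0, and the invariant factors of ∂_2 are all 1, so H_1 ≅ 0.
  H_2: rank ker ∂_2 − rank ∂_3 = (8 − 7) − 0 = 1, and there is no ∂_3, so H_2 ≅ Z.

H_0 ≅ Z,  H_1 = 0,  H_2 ≅ Z.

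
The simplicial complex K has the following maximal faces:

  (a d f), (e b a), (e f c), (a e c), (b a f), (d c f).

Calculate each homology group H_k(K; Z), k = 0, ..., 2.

H_0 ≅ Z,  H_1 ≅ Z,  H_2 = 0.

Take the total order a < b < c < d < e < f on the vertex set. Then K (dimension 2) consists of the simplices:

  0-simplices (6): a, b, c, d, e, f
  1-simplices (12): ab, ac, ad, ae, af, be, bf, cd, ce, cf, df, ef
  2-simplices (6): abe, abf, ace, adf, cdf, cef

Hence C_0 ≅ Z^6, C_1 ≅ Z^12, C_2 ≅ Z^6.

The boundary map ∂_1: C_1 → C_0 maps an edge to its endpoints' difference, ∂[p,q] = q − p. For instance
  ∂ef = f − e.
As a 6×12 matrix over Z this has rank 5, with invariant factors (1,1,1,1,1).

The boundary map ∂_2: C_2 → C_1 acts by ∂[p,q,r] = [q,r] − [p,r] + [p,q]. For instance
  ∂abf = bf − af + ab,
  ∂cef = ef − cf + ce.
The 12×6 boundary matrix has rank 6 and Smith normal form diag(1,1,1,1,1,1).

Now H_k = ker ∂_k / im ∂_{k+1}, so:

  H_0: rank C_0 − rank ∂_1 = 6 − 5 = 1, and the invariant factors of ∂_1 are all 1, so H_0 = Z.
  H_1: rank ker ∂_1 − rank ∂_2 = (12 − 5) − 6 = 1, and the invariant factors of ∂_2 are all 1, so H_1 = Z.
  H_2: rank ker ∂_2 − rank ∂_3 = (6 − 6) − 0 = 0, and there is no ∂_3, so H_2 = 0.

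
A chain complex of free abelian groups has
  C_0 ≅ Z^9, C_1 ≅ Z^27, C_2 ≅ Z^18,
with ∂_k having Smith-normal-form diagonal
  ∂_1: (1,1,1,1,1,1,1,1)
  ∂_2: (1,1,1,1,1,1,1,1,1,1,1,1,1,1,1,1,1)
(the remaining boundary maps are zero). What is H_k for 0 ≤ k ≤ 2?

H_0: b_0 = 9 − 0 − 8 = 1; torsion from ∂_1 factors > 1: none. So H_0 ≅ Z.
H_1: b_1 = 27 − 8 − 17 = 2; torsion from ∂_2 factors > 1: none. So H_1 ≅ Z^2.
H_2: b_2 = 18 − 17 − 0 = 1; torsion from ∂_3 factors > 1: none. So H_2 ≅ Z.

H_0 ≅ Z,  H_1 ≅ Z^2,  H_2 ≅ Z.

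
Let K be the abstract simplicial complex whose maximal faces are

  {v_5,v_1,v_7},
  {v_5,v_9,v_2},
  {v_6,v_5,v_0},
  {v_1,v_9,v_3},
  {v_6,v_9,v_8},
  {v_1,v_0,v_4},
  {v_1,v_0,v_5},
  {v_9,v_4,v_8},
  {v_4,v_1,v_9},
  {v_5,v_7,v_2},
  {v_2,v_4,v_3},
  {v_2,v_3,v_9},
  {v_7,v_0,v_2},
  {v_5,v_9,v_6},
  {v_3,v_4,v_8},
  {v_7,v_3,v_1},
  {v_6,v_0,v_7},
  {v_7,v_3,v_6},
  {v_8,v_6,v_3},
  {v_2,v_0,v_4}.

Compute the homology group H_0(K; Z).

H_0 ≅ Z.

We work with the vertex ordering v_0 < v_1 < v_2 < v_3 < v_4 < v_5 < v_6 < v_7 < v_8 < v_9. The simplices of K, each written with vertices in increasing order, are:

  0-simplices (10): [v_0], [v_1], [v_2], [v_3], [v_4], [v_5], [v_6], [v_7], [v_8], [v_9]
  1-simplices (30): (30 of them)
  2-simplices (20): (20 of them)

giving chain groups C_0 ≅ Z^10, C_1 ≅ Z^30, C_2 ≅ Z^20.

∂_1: C_1 → C_0 maps an edge to its endpoints' difference, ∂[p,q] = q − p. For instance
  ∂[v_2,v_7] = [v_7] − [v_2].
The resulting 10×30 matrix has rank 9, and its Smith normal form has invariant factors (1,1,1,1,1,1,1,1,1).

The boundary map ∂_2: C_2 → C_1 sends each 2-simplex [p,q,r] to [q,r] − [p,r] + [p,q]. For instance
  ∂[v_0,v_1,v_5] = [v_1,v_5] − [v_0,v_5] + [v_0,v_1],
  ∂[v_6,v_8,v_9] = [v_8,v_9] − [v_6,v_9] + [v_6,v_8].
This gives a 30×20 integer matrix of rank 20; reducing to Smith normal form yields diagonal entries (1,1,1,1,1,1,1,1,1,1,1,1,1,1,1,1,1,1,1,2).

Computing H_k = (kernel of ∂_k) / (image of ∂_{k+1}):

  H_0: rank C_0 − rank ∂_1 = 10 − 9 = 1, and the invariant factors of ∂_1 are all 1, so H_0 = Z.

(K is a triangulation of the Klein bottle.)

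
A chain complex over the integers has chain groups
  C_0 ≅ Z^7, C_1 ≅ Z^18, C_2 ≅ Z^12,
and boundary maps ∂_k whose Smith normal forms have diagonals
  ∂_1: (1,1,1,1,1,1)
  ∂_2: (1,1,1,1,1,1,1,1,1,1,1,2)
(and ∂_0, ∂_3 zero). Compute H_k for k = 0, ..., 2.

H_0: b_0 = 7 − 0 − 6 = 1; torsion from ∂_1 factors > 1: none. So H_0 ≅ Z.
H_1: b_1 = 18 − 6 − 12 = 0; torsion from ∂_2 factors > 1: [2]. So H_1 ≅ Z/2.
H_2: b_2 = 12 − 12 − 0 = 0; torsion from ∂_3 factors > 1: none. So H_2 ≅ 0.

H_0 ≅ Z,  H_1 ≅ Z/2,  H_2 = 0.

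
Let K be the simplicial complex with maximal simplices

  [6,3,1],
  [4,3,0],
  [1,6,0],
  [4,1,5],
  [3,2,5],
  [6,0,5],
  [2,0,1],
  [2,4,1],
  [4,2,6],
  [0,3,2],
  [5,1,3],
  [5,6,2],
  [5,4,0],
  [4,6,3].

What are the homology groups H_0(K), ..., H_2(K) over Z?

Order the vertices as 0 < 1 < 2 < 3 < 4 < 5 < 6. Listing each simplex with vertices in this order, K has dimension 2 with simplices:

  0-simplices (7): [0], [1], [2], [3], [4], [5], [6]
  1-simplices (21): [0,1], [0,2], [0,3], [0,4], [0,5], [0,6], [1,2], [1,3], [1,4], [1,5], [1,6], [2,3], [2,4], [2,5], [2,6], [3,4], [3,5], [3,6], [4,5], [4,6], [5,6]
  2-simplices (14): [0,1,2], [0,1,6], [0,2,3], [0,3,4], [0,4,5], [0,5,6], [1,2,4], [1,3,5], [1,3,6], [1,4,5], [2,3,5], [2,4,6], [2,5,6], [3,4,6]

Hence C_0 ≅ Z^7, C_1 ≅ Z^21, C_2 ≅ Z^14.

Boundary ∂_1: C_1 → C_0 maps an edge to its endpoints' difference, ∂[p,q] = q − p. For instance
  ∂[0,1] = [1] − [0].
As a 7×21 matrix over Z this has rank 6, with invariant factors (1,1,1,1,1,1).

∂_2: C_2 → C_1 acts by ∂[p,q,r] = [q,r] − [p,r] + [p,q]. For instance
  ∂[1,2,4] = [2,4] − [1,4] + [1,2],
  ∂[0,5,6] = [5,6] − [0,6] + [0,5].
As a 21×14 matrix over Z this has rank 13, with invariant factors (1,1,1,1,1,1,1,1,1,1,1,1,1).

Reading off H_k = ker ∂_k / im ∂_{k+1}:

  H_0: rank C_0 − rank ∂_1 = 7 − 6 = 1, and the invariant factors of ∂_1 are all 1, so H_0 = Z.
  H_1: rank ker ∂_1 − rank ∂_2 = (21 − 6) − 13 = 2, and the invariant factors of ∂_2 are all 1, so H_1 = Z^2.
  H_2: rank ker ∂_2 − rank ∂_3 = (14 − 13) − 0 = 1, and there is no ∂_3, so H_2 = Z.

(K is a triangulation of the torus T^2.)

H_0 ≅ Z,  H_1 ≅ Z^2,  H_2 ≅ Z.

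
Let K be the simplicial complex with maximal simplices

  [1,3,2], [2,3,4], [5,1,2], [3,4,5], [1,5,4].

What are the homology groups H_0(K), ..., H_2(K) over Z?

H_0 = Z,  H_1 = Z,  H_2 = 0.

Take the total order 1 < 2 < 3 < 4 < 5 on the vertex set. Then K (dimension 2) consists of the simplices:

  0-simplices (5): [1], [2], [3], [4], [5]
  1-simplices (10): [1,2], [1,3], [1,4], [1,5], [2,3], [2,4], [2,5], [3,4], [3,5], [4,5]
  2-simplices (5): [1,2,3], [1,2,5], [1,4,5], [2,3,4], [3,4,5]

so the chain groups are C_0 ≅ Z^5, C_1 ≅ Z^10, C_2 ≅ Z^5.

Boundary ∂_1: C_1 → C_0 maps an edge to its endpoints' difference, ∂[p,q] = q − p.
The 5×10 boundary matrix has rank 4 and Smith normal form diag(1,1,1,1).

The boundary map ∂_2: C_2 → C_1 acts by ∂[p,q,r] = [q,r] − [p,r] + [p,q]. For instance
  ∂[1,2,3] = [2,3] − [1,3] + [1,2],
  ∂[3,4,5] = [4,5] − [3,5] + [3,4].
This gives a 10×5 integer matrix of rank 5; reducing to Smith normal form yields diagonal entries (1,1,1,1,1).

Now H_k = ker ∂_k / im ∂_{k+1}, so:

  H_0: rank C_0 − rank ∂_1 = 5 − 4 = 1, and the invariant factors of ∂_1 are all 1, so H_0 = Z.
  H_1: rank ker ∂_1 − rank ∂_2 = (10 − 4) − 5 = 1, and the invariant factors of ∂_2 are all 1, so H_1 = Z.
  H_2: rank ker ∂_2 − rank ∂_3 = (5 − 5) − 0 = 0, and there is no ∂_3, so H_2 = 0.

As a check, the Euler characteristic is 5 − 10 + 5 = 0, which agrees with 1 − 1 + 0 = 0.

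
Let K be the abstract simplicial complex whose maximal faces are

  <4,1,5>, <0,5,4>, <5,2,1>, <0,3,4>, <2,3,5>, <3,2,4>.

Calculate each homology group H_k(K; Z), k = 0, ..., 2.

H_0 = Z,  H_1 = Z,  H_2 = 0.

We work with the vertex ordering 0 < 1 < 2 < 3 < 4 < 5. The simplices of K, each written with vertices in increasing order, are:

  0-simplices (6): [0], [1], [2], [3], [4], [5]
  1-simplices (12): [0,3], [0,4], [0,5], [1,2], [1,4], [1,5], [2,3], [2,4], [2,5], [3,4], [3,5], [4,5]
  2-simplices (6): [0,3,4], [0,4,5], [1,2,5], [1,4,5], [2,3,4], [2,3,5]

giving chain groups C_0 ≅ Z^6, C_1 ≅ Z^12, C_2 ≅ Z^6.

Boundary ∂_1: C_1 → C_0 sends each edge [p,q] (with p < q) to q − p. For instance
  ∂[0,4] = [4] − [0].
The resulting 6×12 matrix has rank 5, and its Smith normal form has invariant factors (1,1,1,1,1).

∂_2: C_2 → C_1 sends each 2-simplex [p,q,r] to [q,r] − [p,r] + [p,q]. For instance
  ∂[2,3,5] = [3,5] − [2,5] + [2,3],
  ∂[2,3,4] = [3,4] − [2,4] + [2,3].
As a 12×6 matrix over Z this has rank 6, with invariant factors (1,1,1,1,1,1).

Computing H_k = (kernel of ∂_k) / (image of ∂_{k+1}):

  H_0: rank C_0 − rank ∂_1 = 6 − 5 = 1, and the invariant factors of ∂_1 are all 1, so H_0 ≅ Z.
  H_1: rank ker ∂_1 − rank ∂_2 = (12 − 5) − 6 = 1, and the invariant factors of ∂_2 are all 1, so H_1 ≅ Z.
  H_2: rank ker ∂_2 − rank ∂_3 = (6 − 6) − 0 = 0, and there is no ∂_3, so H_2 ≅ 0.

As a check, the Euler characteristic is 6 − 12 + 6 = 0, which agrees with 1 − 1 + 0 = 0.
(K is a triangulation of the cylinder S^1 x I.)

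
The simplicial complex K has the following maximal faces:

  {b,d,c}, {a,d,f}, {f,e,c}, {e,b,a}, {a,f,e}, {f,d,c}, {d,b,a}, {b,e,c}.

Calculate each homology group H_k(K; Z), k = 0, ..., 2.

H_0 = Z,  H_1 = 0,  H_2 = Z.

K has 6 vertices, 12 edges, 8 triangles.
rank ∂_0 = 0, rank ∂_1 = 5 ⇒ b_0 = 6 − 0 − 5 = 1; all invariant factors of ∂_1 are 1 so no torsion. So H_0 = Z.
rank ∂_1 = 5, rank ∂_2 = 7 ⇒ b_1 = 12 − 5 − 7 = 0; all invariant factors of ∂_2 are 1 so no torsion. So H_1 = 0.
rank ∂_2 = 7, rank ∂_3 = 0 ⇒ b_2 = 8 − 7 − 0 = 1. So H_2 = Z.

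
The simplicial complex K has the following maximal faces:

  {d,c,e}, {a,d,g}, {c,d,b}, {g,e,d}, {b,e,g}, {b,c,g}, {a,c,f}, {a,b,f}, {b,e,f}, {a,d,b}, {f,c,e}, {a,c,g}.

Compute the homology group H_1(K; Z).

H_1 = Z/2.

Fix the vertex order a < b < c < d < e < f < g and write every simplex with vertices in increasing order. Then dim K = 2 and the simplices of K are:

  0-simplices (7): a, b, c, d, e, f, g
  1-simplices (18): ab, ac, ad, af, ag, bc, bd, be, bf, bg, cd, ce, cf, cg, de, dg, ef, eg
  2-simplices (12): abd, abf, acf, acg, adg, bcd, bcg, bef, beg, cde, cef, deg

giving chain groups C_0 ≅ Z^7, C_1 ≅ Z^18, C_2 ≅ Z^12.

The boundary map ∂_1: C_1 → C_0 is given by ∂[p,q] = [q] − [p].
The 7×18 boundary matrix has rank 6 and Smith normal form diag(1,1,1,1,1,1).

Boundary ∂_2: C_2 → C_1 maps a triangle to the signed sum of its edges. For instance
  ∂acf = cf − af + ac,
  ∂beg = eg − bg + be.
As a 18×12 matrix over Z this has rank 12, with invariant factors (1,1,1,1,1,1,1,1,1,1,1,2).

Reading off H_k = ker ∂_k / im ∂_{k+1}:

  H_1: rank ker ∂_1 − rank ∂_2 = (18 − 6) − 12 = 0, and ∂_2 has invariant factor 2 > 1, so H_1 ≅ Z/2.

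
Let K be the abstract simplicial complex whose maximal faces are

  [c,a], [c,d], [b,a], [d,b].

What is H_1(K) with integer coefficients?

Order the vertices as a < b < c < d. Listing each simplex with vertices in this order, K has dimension 1 with simplices:

  0-simplices (4): a, b, c, d
  1-simplices (4): ab, ac, bd, cd

giving chain groups C_0 ≅ Z^4, C_1 ≅ Z^4.

Boundary ∂_1: C_1 → C_0 maps an edge to its endpoints' difference, ∂[p,q] = q − p. For instance
  ∂ac = c − a.
As a 4×4 matrix over Z this has rank 3, with invariant factors (1,1,1).

Now H_k = ker ∂_k / im ∂_{k+1}, so:

  H_1: rank ker ∂_1 − rank ∂_2 = (4 − 3) − 0 = 1, and there is no ∂_2, so H_1 ≅ Z.

H_1 = Z.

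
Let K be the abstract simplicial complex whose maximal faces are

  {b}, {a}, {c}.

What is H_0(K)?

We work with the vertex ordering a < b < c. The simplices of K, each written with vertices in increasing order, are:

  0-simplices (3): a, b, c

Hence C_0 ≅ Z^3.

From H_k ≅ ker(∂_k) / im(∂_{k+1}) we obtain:

  H_0: rank C_0 − rank ∂_1 = 3 − 0 = 3, and there is no ∂_1, so H_0 = Z^3.

(K is a triangulation of a set of 3 points.)

H_0 ≅ Z^3.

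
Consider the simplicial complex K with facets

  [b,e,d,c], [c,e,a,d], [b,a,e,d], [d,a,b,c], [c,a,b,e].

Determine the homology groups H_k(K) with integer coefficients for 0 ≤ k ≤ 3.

Fix the vertex order a < b < c < d < e and write every simplex with vertices in increasing order. Then dim K = 3 and the simplices of K are:

  0-simplices (5): a, b, c, d, e
  1-simplices (10): ab, ac, ad, ae, bc, bd, be, cd, ce, de
  2-simplices (10): abc, abd, abe, acd, ace, ade, bcd, bce, bde, cde
  3-simplices (5): abcd, abce, abde, acde, bcde

so the chain groups are C_0 ≅ Z^5, C_1 ≅ Z^10, C_2 ≅ Z^10, C_3 ≅ Z^5.

∂_1: C_1 → C_0 sends each edge [p,q] (with p < q) to q − p. For instance
  ∂be = e − b.
As a 5×10 matrix over Z this has rank 4, with invariant factors (1,1,1,1).

The boundary map ∂_2: C_2 → C_1 acts by ∂[p,q,r] = [q,r] − [p,r] + [p,q]. For instance
  ∂bcd = cd − bd + bc,
  ∂ade = de − ae + ad.
The 10×10 boundary matrix has rank 6 and Smith normal form diag(1,1,1,1,1,1).

∂_3: C_3 → C_2 sends each 3-simplex σ to the alternating sum Σ_i (−1)^i (σ with its i-th vertex removed). For instance
  ∂acde = cde − ade + ace − acd,
  ∂abde = bde − ade + abe − abd.
This gives a 10×5 integer matrix of rank 4; reducing to Smith normal form yields diagonal entries (1,1,1,1).

Computing H_k = (kernel of ∂_k) / (image of ∂_{k+1}):

  H_0: rank C_0 − rank ∂_1 = 5 − 4 = 1, and the invariant factors of ∂_1 are all 1, so H_0 ≅ Z.
  H_1: rank ker ∂_1 − rank ∂_2 = (10 − 4) − 6 = 0, and the invariant factors of ∂_2 are all 1, so H_1 ≅ 0.
  H_2: rank ker ∂_2 − rank ∂_3 = (10 − 6) − 4 = 0, and the invariant factors of ∂_3 are all 1, so H_2 ≅ 0.
  H_3: rank ker ∂_3 − rank ∂_4 = (5 − 4) − 0 = 1, and there is no ∂_4, so H_3 ≅ Z.

H_0 ≅ Z,  H_1 = 0,  H_2 = 0,  H_3 ≅ Z.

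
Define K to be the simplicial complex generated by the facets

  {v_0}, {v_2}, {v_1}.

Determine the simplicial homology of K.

H_0 = Z^3.

Fix the vertex order v_0 < v_1 < v_2 and write every simplex with vertices in increasing order. Then dim K = 0 and the simplices of K are:

  0-simplices (3): [v_0], [v_1], [v_2]

so the chain groups are C_0 ≅ Z^3.

Now H_k = ker ∂_k / im ∂_{k+1}, so:

  H_0: rank C_0 − rank ∂_1 = 3 − 0 = 3, and there is no ∂_1, so H_0 ≅ Z^3.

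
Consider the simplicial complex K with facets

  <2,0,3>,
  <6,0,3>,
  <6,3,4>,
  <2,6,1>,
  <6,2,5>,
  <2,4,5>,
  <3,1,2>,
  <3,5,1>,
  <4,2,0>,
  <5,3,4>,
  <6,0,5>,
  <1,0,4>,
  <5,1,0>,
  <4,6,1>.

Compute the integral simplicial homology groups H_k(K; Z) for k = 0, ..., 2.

We work with the vertex ordering 0 < 1 < 2 < 3 < 4 < 5 < 6. The simplices of K, each written with vertices in increasing order, are:

  0-simplices (7): [0], [1], [2], [3], [4], [5], [6]
  1-simplices (21): [0,1], [0,2], [0,3], [0,4], [0,5], [0,6], [1,2], [1,3], [1,4], [1,5], [1,6], [2,3], [2,4], [2,5], [2,6], [3,4], [3,5], [3,6], [4,5], [4,6], [5,6]
  2-simplices (14): [0,1,4], [0,1,5], [0,2,3], [0,2,4], [0,3,6], [0,5,6], [1,2,3], [1,2,6], [1,3,5], [1,4,6], [2,4,5], [2,5,6], [3,4,5], [3,4,6]

so the chain groups are C_0 ≅ Z^7, C_1 ≅ Z^21, C_2 ≅ Z^14.

The boundary map ∂_1: C_1 → C_0 maps an edge to its endpoints' difference, ∂[p,q] = q − p. For instance
  ∂[2,5] = [5] − [2].
As a 7×21 matrix over Z this has rank 6, with invariant factors (1,1,1,1,1,1).

Boundary ∂_2: C_2 → C_1 maps a triangle to the signed sum of its edges. For instance
  ∂[0,5,6] = [5,6] − [0,6] + [0,5],
  ∂[0,2,3] = [2,3] − [0,3] + [0,2].
As a 21×14 matrix over Z this has rank 13, with invariant factors (1,1,1,1,1,1,1,1,1,1,1,1,1).

Reading off H_k = ker ∂_k / im ∂_{k+1}:

  H_0: rank C_0 − rank ∂_1 = 7 − 6 = 1, and the invariant factors of ∂_1 are all 1, so H_0 = Z.
  H_1: rank ker ∂_1 − rank ∂_2 = (21 − 6) − 13 = 2, and the invariant factors of ∂_2 are all 1, so H_1 = Z^2.
  H_2: rank ker ∂_2 − rank ∂_3 = (14 − 13) − 0 = 1, and there is no ∂_3, so H_2 = Z.

As a check, the Euler characteristic is 7 − 21 + 14 = 0, which agrees with 1 − 2 + 1 = 0.
(K is a triangulation of the torus T^2.)

H_0 = Z,  H_1 = Z^2,  H_2 = Z.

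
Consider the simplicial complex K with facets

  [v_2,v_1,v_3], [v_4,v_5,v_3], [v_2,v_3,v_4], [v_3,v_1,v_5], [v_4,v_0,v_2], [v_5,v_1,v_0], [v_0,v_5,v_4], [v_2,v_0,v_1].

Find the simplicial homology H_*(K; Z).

H_0 ≅ Z,  H_1 = 0,  H_2 ≅ Z.

Order the vertices as v_0 < v_1 < v_2 < v_3 < v_4 < v_5. Listing each simplex with vertices in this order, K has dimension 2 with simplices:

  0-simplices (6): [v_0], [v_1], [v_2], [v_3], [v_4], [v_5]
  1-simplices (12): [v_0,v_1], [v_0,v_2], [v_0,v_4], [v_0,v_5], [v_1,v_2], [v_1,v_3], [v_1,v_5], [v_2,v_3], [v_2,v_4], [v_3,v_4], [v_3,v_5], [v_4,v_5]
  2-simplices (8): [v_0,v_1,v_2], [v_0,v_1,v_5], [v_0,v_2,v_4], [v_0,v_4,v_5], [v_1,v_2,v_3], [v_1,v_3,v_5], [v_2,v_3,v_4], [v_3,v_4,v_5]

giving chain groups C_0 ≅ Z^6, C_1 ≅ Z^12, C_2 ≅ Z^8.

∂_1: C_1 → C_0 is given by ∂[p,q] = [q] − [p]. For instance
  ∂[v_0,v_2] = [v_2] − [v_0].
This gives a 6×12 integer matrix of rank 5; reducing to Smith normal form yields diagonal entries (1,1,1,1,1).

∂_2: C_2 → C_1 maps a triangle to the signed sum of its edges. For instance
  ∂[v_2,v_3,v_4] = [v_3,v_4] − [v_2,v_4] + [v_2,v_3],
  ∂[v_1,v_3,v_5] = [v_3,v_5] − [v_1,v_5] + [v_1,v_3].
This gives a 12×8 integer matrix of rank 7; reducing to Smith normal form yields diagonal entries (1,1,1,1,1,1,1).

Reading off H_k = ker ∂_k / im ∂_{k+1}:

  H_0: rank C_0 − rank ∂_1 = 6 − 5 = 1, and the invariant factors of ∂_1 are all 1, so H_0 = Z.
  H_1: rank ker ∂_1 − rank ∂_2 = (12 − 5) − 7 = 0, and the invariant factors of ∂_2 are all 1, so H_1 = 0.
  H_2: rank ker ∂_2 − rank ∂_3 = (8 − 7) − 0 = 1, and there is no ∂_3, so H_2 = Z.

(K is a triangulation of the 2-sphere S^2.)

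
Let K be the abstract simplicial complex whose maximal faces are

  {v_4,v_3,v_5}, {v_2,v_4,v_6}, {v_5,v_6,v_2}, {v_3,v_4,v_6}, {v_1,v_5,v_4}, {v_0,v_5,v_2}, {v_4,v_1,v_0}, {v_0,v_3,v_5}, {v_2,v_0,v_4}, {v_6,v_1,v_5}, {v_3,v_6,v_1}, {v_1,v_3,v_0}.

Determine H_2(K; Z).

H_2 ≅ 0.

Fix the vertex order v_0 < v_1 < v_2 < v_3 < v_4 < v_5 < v_6 and write every simplex with vertices in increasing order. Then dim K = 2 and the simplices of K are:

  0-simplices (7): [v_0], [v_1], [v_2], [v_3], [v_4], [v_5], [v_6]
  1-simplices (18): (18 of them)
  2-simplices (12): (12 of them)

giving chain groups C_0 ≅ Z^7, C_1 ≅ Z^18, C_2 ≅ Z^12.

The boundary map ∂_1: C_1 → C_0 maps an edge to its endpoints' difference, ∂[p,q] = q − p. For instance
  ∂[v_0,v_5] = [v_5] − [v_0].
The 7×18 boundary matrix has rank 6 and Smith normal form diag(1,1,1,1,1,1).

∂_2: C_2 → C_1 maps a triangle to the signed sum of its edges. For instance
  ∂[v_0,v_1,v_4] = [v_1,v_4] − [v_0,v_4] + [v_0,v_1],
  ∂[v_0,v_2,v_4] = [v_2,v_4] − [v_0,v_4] + [v_0,v_2].
As a 18×12 matrix over Z this has rank 12, with invariant factors (1,1,1,1,1,1,1,1,1,1,1,2).

Computing H_k = (kernel of ∂_k) / (image of ∂_{k+1}):

  H_2: rank ker ∂_2 − rank ∂_3 = (12 − 12) − 0 = 0, and there is no ∂_3, so H_2 = 0.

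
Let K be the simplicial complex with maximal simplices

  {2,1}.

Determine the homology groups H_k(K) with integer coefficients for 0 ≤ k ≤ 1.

H_0 = Z,  H_1 = 0.

We work with the vertex ordering 1 < 2. The simplices of K, each written with vertices in increasing order, are:

  0-simplices (2): [1], [2]
  1-simplices (1): [1,2]

Hence C_0 ≅ Z^2, C_1 ≅ Z^1.

∂_1: C_1 → C_0 maps an edge to its endpoints' difference, ∂[p,q] = q − p.
As a 2×1 matrix over Z this has rank 1, with invariant factors (1).

Now H_k = ker ∂_k / im ∂_{k+1}, so:

  H_0: rank C_0 − rank ∂_1 = 2 − 1 = 1, and the invariant factors of ∂_1 are all 1, so H_0 ≅ Z.
  H_1: rank ker ∂_1 − rank ∂_2 = (1 − 1) − 0 = 0, and there is no ∂_2, so H_1 ≅ 0.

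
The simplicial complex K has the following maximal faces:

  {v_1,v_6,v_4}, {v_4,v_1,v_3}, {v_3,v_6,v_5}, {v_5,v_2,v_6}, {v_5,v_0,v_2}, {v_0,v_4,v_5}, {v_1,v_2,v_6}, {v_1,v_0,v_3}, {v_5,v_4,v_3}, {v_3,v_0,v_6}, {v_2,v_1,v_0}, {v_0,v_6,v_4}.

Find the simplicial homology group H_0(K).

H_0 ≅ Z.

We work with the vertex ordering v_0 < v_1 < v_2 < v_3 < v_4 < v_5 < v_6. The simplices of K, each written with vertices in increasing order, are:

  0-simplices (7): [v_0], [v_1], [v_2], [v_3], [v_4], [v_5], [v_6]
  1-simplices (18): (18 of them)
  2-simplices (12): (12 of them)

giving chain groups C_0 ≅ Z^7, C_1 ≅ Z^18, C_2 ≅ Z^12.

The boundary map ∂_1: C_1 → C_0 maps an edge to its endpoints' difference, ∂[p,q] = q − p.
As a 7×18 matrix over Z this has rank 6, with invariant factors (1,1,1,1,1,1).

The boundary map ∂_2: C_2 → C_1 sends each 2-simplex [p,q,r] to [q,r] − [p,r] + [p,q]. For instance
  ∂[v_0,v_1,v_2] = [v_1,v_2] − [v_0,v_2] + [v_0,v_1],
  ∂[v_3,v_5,v_6] = [v_5,v_6] − [v_3,v_6] + [v_3,v_5].
The 18×12 boundary matrix has rank 12 and Smith normal form diag(1,1,1,1,1,1,1,1,1,1,1,2).

Reading off H_k = ker ∂_k / im ∂_{k+1}:

  H_0: rank C_0 − rank ∂_1 = 7 − 6 = 1, and the invariant factors of ∂_1 are all 1, so H_0 = Z.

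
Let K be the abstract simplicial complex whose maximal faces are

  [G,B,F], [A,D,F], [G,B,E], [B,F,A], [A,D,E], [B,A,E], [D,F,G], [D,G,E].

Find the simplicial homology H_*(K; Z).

K has 6 vertices, 12 edges, 8 triangles.
rank ∂_0 = 0, rank ∂_1 = 5 ⇒ b_0 = 6 − 0 − 5 = 1; all invariant factors of ∂_1 are 1 so no torsion. So H_0 = Z.
rank ∂_1 = 5, rank ∂_2 = 7 ⇒ b_1 = 12 − 5 − 7 = 0; all invariant factors of ∂_2 are 1 so no torsion. So H_1 = 0.
rank ∂_2 = 7, rank ∂_3 = 0 ⇒ b_2 = 8 − 7 − 0 = 1. So H_2 = Z.

H_0 ≅ Z,  H_1 = 0,  H_2 ≅ Z.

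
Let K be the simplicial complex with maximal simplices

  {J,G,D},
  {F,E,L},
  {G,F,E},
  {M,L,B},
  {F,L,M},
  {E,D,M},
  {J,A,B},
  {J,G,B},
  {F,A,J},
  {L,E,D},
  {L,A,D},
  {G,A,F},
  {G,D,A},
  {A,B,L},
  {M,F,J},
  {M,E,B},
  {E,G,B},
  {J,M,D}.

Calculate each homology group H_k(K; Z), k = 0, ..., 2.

H_0 = Z,  H_1 = Z ⊕ Z/2,  H_2 = 0.

K has 9 vertices, 27 edges, 18 triangles.
rank ∂_0 = 0, rank ∂_1 = 8 ⇒ b_0 = 9 − 0 − 8 = 1; all invariant factors of ∂_1 are 1 so no torsion. So H_0 = Z.
rank ∂_1 = 8, rank ∂_2 = 18 ⇒ b_1 = 27 − 8 − 18 = 1; ∂_2 has invariant factor(s) [2] giving torsion. So H_1 = Z ⊕ Z/2.
rank ∂_2 = 18, rank ∂_3 = 0 ⇒ b_2 = 18 − 18 − 0 = 0. So H_2 = 0.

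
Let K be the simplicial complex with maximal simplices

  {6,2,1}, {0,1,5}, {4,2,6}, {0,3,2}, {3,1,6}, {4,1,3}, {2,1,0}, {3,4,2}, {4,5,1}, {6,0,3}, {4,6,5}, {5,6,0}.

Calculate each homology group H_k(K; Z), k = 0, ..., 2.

Fix the vertex order 0 < 1 < 2 < 3 < 4 < 5 < 6 and write every simplex with vertices in increasing order. Then dim K = 2 and the simplices of K are:

  0-simplices (7): [0], [1], [2], [3], [4], [5], [6]
  1-simplices (18): [0,1], [0,2], [0,3], [0,5], [0,6], [1,2], [1,3], [1,4], [1,5], [1,6], [2,3], [2,4], [2,6], [3,4], [3,6], [4,5], [4,6], [5,6]
  2-simplices (12): [0,1,2], [0,1,5], [0,2,3], [0,3,6], [0,5,6], [1,2,6], [1,3,4], [1,3,6], [1,4,5], [2,3,4], [2,4,6], [4,5,6]

giving chain groups C_0 ≅ Z^7, C_1 ≅ Z^18, C_2 ≅ Z^12.

The boundary map ∂_1: C_1 → C_0 is given by ∂[p,q] = [q] − [p]. For instance
  ∂[2,4] = [4] − [2].
This gives a 7×18 integer matrix of rank 6; reducing to Smith normal form yields diagonal entries (1,1,1,1,1,1).

The boundary map ∂_2: C_2 → C_1 sends each 2-simplex [p,q,r] to [q,r] − [p,r] + [p,q]. For instance
  ∂[2,4,6] = [4,6] − [2,6] + [2,4],
  ∂[1,3,4] = [3,4] − [1,4] + [1,3].
The resulting 18×12 matrix has rank 12, and its Smith normal form has invariant factors (1,1,1,1,1,1,1,1,1,1,1,2).

Now H_k = ker ∂_k / im ∂_{k+1}, so:

  H_0: rank C_0 − rank ∂_1 = 7 − 6 = 1, and the invariant factors of ∂_1 are all 1, so H_0 ≅ Z.
  H_1: rank ker ∂_1 − rank ∂_2 = (18 − 6) − 12 = 0, and ∂_2 has invariant factor 2 > 1, so H_1 ≅ Z/2.
  H_2: rank ker ∂_2 − rank ∂_3 = (12 − 12) − 0 = 0, and there is no ∂_3, so H_2 ≅ 0.

As a check, the Euler characteristic is 7 − 18 + 12 = 1, which agrees with 1 − 0 + 0 = 1.

H_0 ≅ Z,  H_1 ≅ Z/2,  H_2 = 0.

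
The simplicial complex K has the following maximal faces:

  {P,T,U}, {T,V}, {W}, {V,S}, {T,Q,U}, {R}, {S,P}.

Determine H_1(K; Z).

Take the total order P < Q < R < S < T < U < V < W on the vertex set. Then K (dimension 2) consists of the simplices:

  0-simplices (8): P, Q, R, S, T, U, V, W
  1-simplices (8): PS, PT, PU, QT, QU, SV, TU, TV
  2-simplices (2): PTU, QTU

so the chain groups are C_0 ≅ Z^8, C_1 ≅ Z^8, C_2 ≅ Z^2.

Boundary ∂_1: C_1 → C_0 sends each edge [p,q] (with p < q) to q − p.
This gives a 8×8 integer matrix of rank 5; reducing to Smith normal form yields diagonal entries (1,1,1,1,1).

∂_2: C_2 → C_1 sends each 2-simplex [p,q,r] to [q,r] − [p,r] + [p,q]. For instance
  ∂PTU = TU − PU + PT,
  ∂QTU = TU − QU + QT.
As a 8×2 matrix over Z this has rank 2, with invariant factors (1,1).

Now H_k = ker ∂_k / im ∂_{k+1}, so:

  H_1: rank ker ∂_1 − rank ∂_2 = (8 − 5) − 2 = 1, and the invariant factors of ∂_2 are all 1, so H_1 ≅ Z.

H_1 ≅ Z.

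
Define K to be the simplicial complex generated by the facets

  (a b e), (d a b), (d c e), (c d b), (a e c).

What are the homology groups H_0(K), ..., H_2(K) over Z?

Take the total order a < b < c < d < e on the vertex set. Then K (dimension 2) consists of the simplices:

  0-simplices (5): a, b, c, d, e
  1-simplices (10): ab, ac, ad, ae, bc, bd, be, cd, ce, de
  2-simplices (5): abd, abe, ace, bcd, cde

giving chain groups C_0 ≅ Z^5, C_1 ≅ Z^10, C_2 ≅ Z^5.

∂_1: C_1 → C_0 maps an edge to its endpoints' difference, ∂[p,q] = q − p. For instance
  ∂be = e − b.
As a 5×10 matrix over Z this has rank 4, with invariant factors (1,1,1,1).

∂_2: C_2 → C_1 sends each 2-simplex [p,q,r] to [q,r] − [p,r] + [p,q]. For instance
  ∂abe = be − ae + ab,
  ∂bcd = cd − bd + bc.
As a 10×5 matrix over Z this has rank 5, with invariant factors (1,1,1,1,1).

Reading off H_k = ker ∂_k / im ∂_{k+1}:

  H_0: rank C_0 − rank ∂_1 = 5 − 4 = 1, and the invariant factors of ∂_1 are all 1, so H_0 = Z.
  H_1: rank ker ∂_1 − rank ∂_2 = (10 − 4) − 5 = 1, and the invariant factors of ∂_2 are all 1, so H_1 = Z.
  H_2: rank ker ∂_2 − rank ∂_3 = (5 − 5) − 0 = 0, and there is no ∂_3, so H_2 = 0.

As a check, the Euler characteristic is 5 − 10 + 5 = 0, which agrees with 1 − 1 + 0 = 0.

H_0 ≅ Z,  H_1 ≅ Z,  H_2 = 0.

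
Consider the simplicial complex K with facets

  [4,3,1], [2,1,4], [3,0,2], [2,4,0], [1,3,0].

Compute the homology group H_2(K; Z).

H_2 = 0.

Order the vertices as 0 < 1 < 2 < 3 < 4. Listing each simplex with vertices in this order, K has dimension 2 with simplices:

  0-simplices (5): [0], [1], [2], [3], [4]
  1-simplices (10): [0,1], [0,2], [0,3], [0,4], [1,2], [1,3], [1,4], [2,3], [2,4], [3,4]
  2-simplices (5): [0,1,3], [0,2,3], [0,2,4], [1,2,4], [1,3,4]

Hence C_0 ≅ Z^5, C_1 ≅ Z^10, C_2 ≅ Z^5.

The boundary map ∂_1: C_1 → C_0 sends each edge [p,q] (with p < q) to q − p. For instance
  ∂[2,4] = [4] − [2].
This gives a 5×10 integer matrix of rank 4; reducing to Smith normal form yields diagonal entries (1,1,1,1).

∂_2: C_2 → C_1 maps a triangle to the signed sum of its edges. For instance
  ∂[1,2,4] = [2,4] − [1,4] + [1,2],
  ∂[1,3,4] = [3,4] − [1,4] + [1,3].
The resulting 10×5 matrix has rank 5, and its Smith normal form has invariant factors (1,1,1,1,1).

Now H_k = ker ∂_k / im ∂_{k+1}, so:

  H_2: rank ker ∂_2 − rank ∂_3 = (5 − 5) − 0 = 0, and there is no ∂_3, so H_2 ≅ 0.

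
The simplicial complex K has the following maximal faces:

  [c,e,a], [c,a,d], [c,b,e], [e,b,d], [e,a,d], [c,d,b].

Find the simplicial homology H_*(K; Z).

H_0 ≅ Z,  H_1 = 0,  H_2 ≅ Z.

K has 5 vertices, 9 edges, 6 triangles.
rank ∂_0 = 0, rank ∂_1 = 4 ⇒ b_0 = 5 − 0 − 4 = 1; all invariant factors of ∂_1 are 1 so no torsion. So H_0 ≅ Z.
rank ∂_1 = 4, rank ∂_2 = 5 ⇒ b_1 = 9 − 4 − 5 = 0; all invariant factors of ∂_2 are 1 so no torsion. So H_1 ≅ 0.
rank ∂_2 = 5, rank ∂_3 = 0 ⇒ b_2 = 6 − 5 − 0 = 1. So H_2 ≅ Z.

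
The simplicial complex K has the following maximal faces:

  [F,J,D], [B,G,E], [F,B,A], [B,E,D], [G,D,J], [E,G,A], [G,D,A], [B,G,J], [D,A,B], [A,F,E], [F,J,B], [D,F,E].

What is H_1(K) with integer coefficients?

H_1 = Z/2.

Take the total order A < B < D < E < F < G < J on the vertex set. Then K (dimension 2) consists of the simplices:

  0-simplices (7): A, B, D, E, F, G, J
  1-simplices (18): AB, AD, AE, AF, AG, BD, BE, BF, BG, BJ, DE, DF, DG, DJ, EF, EG, FJ, GJ
  2-simplices (12): ABD, ABF, ADG, AEF, AEG, BDE, BEG, BFJ, BGJ, DEF, DFJ, DGJ

Hence C_0 ≅ Z^7, C_1 ≅ Z^18, C_2 ≅ Z^12.

∂_1: C_1 → C_0 is given by ∂[p,q] = [q] − [p]. For instance
  ∂BF = F − B.
This gives a 7×18 integer matrix of rank 6; reducing to Smith normal form yields diagonal entries (1,1,1,1,1,1).

Boundary ∂_2: C_2 → C_1 maps a triangle to the signed sum of its edges. For instance
  ∂ABD = BD − AD + AB,
  ∂BDE = DE − BE + BD.
As a 18×12 matrix over Z this has rank 12, with invariant factors (1,1,1,1,1,1,1,1,1,1,1,2).

Now H_k = ker ∂_k / im ∂_{k+1}, so:

  H_1: rank ker ∂_1 − rank ∂_2 = (18 − 6) − 12 = 0, and ∂_2 has invariant factor 2 > 1, so H_1 ≅ Z/2.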